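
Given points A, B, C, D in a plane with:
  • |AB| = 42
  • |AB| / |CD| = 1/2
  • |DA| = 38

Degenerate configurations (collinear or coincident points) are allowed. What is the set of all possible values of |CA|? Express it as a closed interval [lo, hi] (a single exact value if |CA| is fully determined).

|AB| ∈ {42}
|AD| ∈ {38}
|CD| ∈ {84}
|BD| ∈ [4, 80]
|AC| ∈ [46, 122]
|BC| ∈ [4, 164]

|CA| ∈ [46, 122]  (≈ [46.0000, 122.0000])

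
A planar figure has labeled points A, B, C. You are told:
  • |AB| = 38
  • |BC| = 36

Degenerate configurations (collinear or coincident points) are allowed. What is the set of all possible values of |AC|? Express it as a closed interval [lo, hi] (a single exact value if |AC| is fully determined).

|AC| ∈ [2, 74]  (≈ [2.0000, 74.0000])

|AB| ∈ {38}
|BC| ∈ {36}
|AC| ∈ [2, 74]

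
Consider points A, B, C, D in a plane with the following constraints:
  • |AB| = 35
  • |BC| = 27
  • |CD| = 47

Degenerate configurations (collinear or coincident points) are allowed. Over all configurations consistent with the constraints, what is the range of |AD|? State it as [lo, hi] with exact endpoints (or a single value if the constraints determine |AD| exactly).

|AD| ∈ [0, 109]  (≈ [0.0000, 109.0000])

|AB| ∈ {35}
|BC| ∈ {27}
|CD| ∈ {47}
|AC| ∈ [8, 62]
|BD| ∈ [20, 74]
|AD| ∈ [0, 109]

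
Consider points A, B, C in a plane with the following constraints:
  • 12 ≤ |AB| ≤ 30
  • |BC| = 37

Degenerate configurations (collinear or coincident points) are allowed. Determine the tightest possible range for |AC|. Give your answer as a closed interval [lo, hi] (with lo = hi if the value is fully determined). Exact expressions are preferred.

|AB| ∈ [12, 30]
|BC| ∈ {37}
|AC| ∈ [7, 67]

|AC| ∈ [7, 67]  (≈ [7.0000, 67.0000])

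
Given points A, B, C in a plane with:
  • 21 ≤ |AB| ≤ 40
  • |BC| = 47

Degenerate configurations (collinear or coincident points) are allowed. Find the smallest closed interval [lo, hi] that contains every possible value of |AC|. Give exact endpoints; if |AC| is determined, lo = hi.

|AC| ∈ [7, 87]  (≈ [7.0000, 87.0000])

|AB| ∈ [21, 40]
|BC| ∈ {47}
|AC| ∈ [7, 87]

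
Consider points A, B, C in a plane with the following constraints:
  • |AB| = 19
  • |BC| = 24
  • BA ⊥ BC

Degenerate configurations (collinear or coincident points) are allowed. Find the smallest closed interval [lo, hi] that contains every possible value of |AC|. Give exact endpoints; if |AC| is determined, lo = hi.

|AB| ∈ {19}
|BC| ∈ {24}
|AC| ∈ {√(937)}

|AC| = √(937)  (≈ 30.6105)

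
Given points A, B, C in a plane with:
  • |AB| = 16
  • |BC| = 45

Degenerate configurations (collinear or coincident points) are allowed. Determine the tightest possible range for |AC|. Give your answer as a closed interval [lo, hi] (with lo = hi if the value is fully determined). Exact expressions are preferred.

|AB| ∈ {16}
|BC| ∈ {45}
|AC| ∈ [29, 61]

|AC| ∈ [29, 61]  (≈ [29.0000, 61.0000])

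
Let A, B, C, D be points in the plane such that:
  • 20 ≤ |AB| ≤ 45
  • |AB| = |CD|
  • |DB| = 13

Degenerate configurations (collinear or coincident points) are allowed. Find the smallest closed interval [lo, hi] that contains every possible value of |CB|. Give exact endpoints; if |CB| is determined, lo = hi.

|CB| ∈ [7, 58]  (≈ [7.0000, 58.0000])

|AB| ∈ [20, 45]
|BD| ∈ {13}
|CD| ∈ [20, 45]
|AD| ∈ [7, 58]
|BC| ∈ [7, 58]
|AC| ∈ [0, 103]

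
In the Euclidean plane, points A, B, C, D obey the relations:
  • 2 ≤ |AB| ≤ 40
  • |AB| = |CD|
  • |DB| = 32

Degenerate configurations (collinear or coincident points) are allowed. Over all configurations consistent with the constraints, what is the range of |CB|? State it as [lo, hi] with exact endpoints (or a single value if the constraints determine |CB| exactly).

|CB| ∈ [0, 72]  (≈ [0.0000, 72.0000])

|AB| ∈ [2, 40]
|BD| ∈ {32}
|CD| ∈ [2, 40]
|AD| ∈ [0, 72]
|BC| ∈ [0, 72]
|AC| ∈ [0, 112]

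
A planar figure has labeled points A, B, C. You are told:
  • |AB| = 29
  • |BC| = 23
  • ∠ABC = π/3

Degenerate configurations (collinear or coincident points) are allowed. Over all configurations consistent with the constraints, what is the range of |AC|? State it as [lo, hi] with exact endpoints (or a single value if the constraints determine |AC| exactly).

|AB| ∈ {29}
|BC| ∈ {23}
|AC| ∈ {√(703)}

|AC| = √(703)  (≈ 26.5141)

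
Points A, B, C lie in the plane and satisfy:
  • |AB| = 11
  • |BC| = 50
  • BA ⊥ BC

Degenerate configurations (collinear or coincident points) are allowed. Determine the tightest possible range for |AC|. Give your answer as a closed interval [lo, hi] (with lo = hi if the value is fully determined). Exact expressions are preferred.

|AB| ∈ {11}
|BC| ∈ {50}
|AC| ∈ {√(2621)}

|AC| = √(2621)  (≈ 51.1957)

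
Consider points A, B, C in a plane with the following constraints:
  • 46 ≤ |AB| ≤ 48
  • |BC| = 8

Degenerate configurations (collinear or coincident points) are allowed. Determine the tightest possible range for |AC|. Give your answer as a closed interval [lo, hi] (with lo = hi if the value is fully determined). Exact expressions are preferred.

|AC| ∈ [38, 56]  (≈ [38.0000, 56.0000])

|AB| ∈ [46, 48]
|BC| ∈ {8}
|AC| ∈ [38, 56]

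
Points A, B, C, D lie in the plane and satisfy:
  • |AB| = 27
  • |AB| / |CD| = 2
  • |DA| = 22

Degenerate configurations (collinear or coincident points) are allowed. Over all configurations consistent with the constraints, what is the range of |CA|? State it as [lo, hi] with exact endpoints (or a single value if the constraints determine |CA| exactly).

|AB| ∈ {27}
|AD| ∈ {22}
|CD| ∈ {27/2}
|BD| ∈ [5, 49]
|AC| ∈ [17/2, 71/2]
|BC| ∈ [0, 125/2]

|CA| ∈ [17/2, 71/2]  (≈ [8.5000, 35.5000])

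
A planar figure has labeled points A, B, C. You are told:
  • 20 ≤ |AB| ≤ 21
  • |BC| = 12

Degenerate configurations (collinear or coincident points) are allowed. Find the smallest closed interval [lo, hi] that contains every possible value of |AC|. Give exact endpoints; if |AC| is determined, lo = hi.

|AB| ∈ [20, 21]
|BC| ∈ {12}
|AC| ∈ [8, 33]

|AC| ∈ [8, 33]  (≈ [8.0000, 33.0000])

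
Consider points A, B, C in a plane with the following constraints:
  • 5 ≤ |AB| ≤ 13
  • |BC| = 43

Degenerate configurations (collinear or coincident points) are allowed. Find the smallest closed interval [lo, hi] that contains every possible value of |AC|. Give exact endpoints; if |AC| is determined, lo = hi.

|AC| ∈ [30, 56]  (≈ [30.0000, 56.0000])

|AB| ∈ [5, 13]
|BC| ∈ {43}
|AC| ∈ [30, 56]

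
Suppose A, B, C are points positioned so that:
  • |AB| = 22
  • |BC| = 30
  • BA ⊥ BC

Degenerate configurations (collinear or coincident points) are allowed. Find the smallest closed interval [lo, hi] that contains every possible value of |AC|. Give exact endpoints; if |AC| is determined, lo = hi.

|AB| ∈ {22}
|BC| ∈ {30}
|AC| ∈ {2·√(346)}

|AC| = 2·√(346)  (≈ 37.2022)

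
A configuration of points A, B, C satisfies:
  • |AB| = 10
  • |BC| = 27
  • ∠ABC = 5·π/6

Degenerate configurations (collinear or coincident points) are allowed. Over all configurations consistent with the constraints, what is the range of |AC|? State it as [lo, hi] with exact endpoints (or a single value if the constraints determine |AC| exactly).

|AC| = √(270·√(3) + 829)  (≈ 36.0091)

|AB| ∈ {10}
|BC| ∈ {27}
|AC| ∈ {√(270·√(3) + 829)}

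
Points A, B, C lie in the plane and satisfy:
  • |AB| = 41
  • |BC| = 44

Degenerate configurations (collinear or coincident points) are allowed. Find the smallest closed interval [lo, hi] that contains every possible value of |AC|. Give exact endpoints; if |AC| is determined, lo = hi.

|AC| ∈ [3, 85]  (≈ [3.0000, 85.0000])

|AB| ∈ {41}
|BC| ∈ {44}
|AC| ∈ [3, 85]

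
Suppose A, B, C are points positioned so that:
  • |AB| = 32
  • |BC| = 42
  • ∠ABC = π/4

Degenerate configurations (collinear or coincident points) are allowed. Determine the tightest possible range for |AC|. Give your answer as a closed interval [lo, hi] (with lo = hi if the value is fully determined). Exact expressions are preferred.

|AC| = 2·√(697 - 336·√(2))  (≈ 29.7875)

|AB| ∈ {32}
|BC| ∈ {42}
|AC| ∈ {2·√(697 - 336·√(2))}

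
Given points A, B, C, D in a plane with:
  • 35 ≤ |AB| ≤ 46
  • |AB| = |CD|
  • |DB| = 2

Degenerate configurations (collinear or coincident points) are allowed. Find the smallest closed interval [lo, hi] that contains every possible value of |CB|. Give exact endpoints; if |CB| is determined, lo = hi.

|AB| ∈ [35, 46]
|BD| ∈ {2}
|CD| ∈ [35, 46]
|AD| ∈ [33, 48]
|BC| ∈ [33, 48]
|AC| ∈ [0, 94]

|CB| ∈ [33, 48]  (≈ [33.0000, 48.0000])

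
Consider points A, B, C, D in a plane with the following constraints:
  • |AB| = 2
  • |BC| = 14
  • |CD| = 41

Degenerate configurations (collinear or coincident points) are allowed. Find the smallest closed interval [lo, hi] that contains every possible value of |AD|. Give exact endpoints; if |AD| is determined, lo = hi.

|AB| ∈ {2}
|BC| ∈ {14}
|CD| ∈ {41}
|AC| ∈ [12, 16]
|BD| ∈ [27, 55]
|AD| ∈ [25, 57]

|AD| ∈ [25, 57]  (≈ [25.0000, 57.0000])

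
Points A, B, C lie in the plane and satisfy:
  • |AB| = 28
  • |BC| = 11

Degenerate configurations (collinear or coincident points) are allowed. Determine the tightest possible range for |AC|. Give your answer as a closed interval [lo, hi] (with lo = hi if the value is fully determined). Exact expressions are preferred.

|AC| ∈ [17, 39]  (≈ [17.0000, 39.0000])

|AB| ∈ {28}
|BC| ∈ {11}
|AC| ∈ [17, 39]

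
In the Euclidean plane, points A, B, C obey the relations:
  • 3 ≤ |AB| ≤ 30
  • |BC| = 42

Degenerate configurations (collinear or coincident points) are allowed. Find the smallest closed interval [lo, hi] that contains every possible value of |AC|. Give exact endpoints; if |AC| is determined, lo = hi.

|AB| ∈ [3, 30]
|BC| ∈ {42}
|AC| ∈ [12, 72]

|AC| ∈ [12, 72]  (≈ [12.0000, 72.0000])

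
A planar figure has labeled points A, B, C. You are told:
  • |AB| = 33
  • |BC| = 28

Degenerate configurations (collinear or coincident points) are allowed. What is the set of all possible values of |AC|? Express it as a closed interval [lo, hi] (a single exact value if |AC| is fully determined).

|AB| ∈ {33}
|BC| ∈ {28}
|AC| ∈ [5, 61]

|AC| ∈ [5, 61]  (≈ [5.0000, 61.0000])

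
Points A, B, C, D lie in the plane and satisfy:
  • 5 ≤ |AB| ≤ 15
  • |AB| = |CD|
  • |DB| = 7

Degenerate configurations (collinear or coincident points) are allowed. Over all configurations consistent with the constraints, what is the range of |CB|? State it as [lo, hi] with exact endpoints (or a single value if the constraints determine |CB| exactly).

|CB| ∈ [0, 22]  (≈ [0.0000, 22.0000])

|AB| ∈ [5, 15]
|BD| ∈ {7}
|CD| ∈ [5, 15]
|AD| ∈ [0, 22]
|BC| ∈ [0, 22]
|AC| ∈ [0, 37]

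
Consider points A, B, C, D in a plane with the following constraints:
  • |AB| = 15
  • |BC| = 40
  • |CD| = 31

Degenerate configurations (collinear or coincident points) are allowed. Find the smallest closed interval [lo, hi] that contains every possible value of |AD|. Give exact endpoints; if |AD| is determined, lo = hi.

|AD| ∈ [0, 86]  (≈ [0.0000, 86.0000])

|AB| ∈ {15}
|BC| ∈ {40}
|CD| ∈ {31}
|AC| ∈ [25, 55]
|BD| ∈ [9, 71]
|AD| ∈ [0, 86]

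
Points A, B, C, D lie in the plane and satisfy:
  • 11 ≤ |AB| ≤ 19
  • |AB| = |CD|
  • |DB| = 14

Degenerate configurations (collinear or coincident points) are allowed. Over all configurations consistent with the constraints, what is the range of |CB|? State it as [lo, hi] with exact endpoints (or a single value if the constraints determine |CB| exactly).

|AB| ∈ [11, 19]
|BD| ∈ {14}
|CD| ∈ [11, 19]
|AD| ∈ [0, 33]
|BC| ∈ [0, 33]
|AC| ∈ [0, 52]

|CB| ∈ [0, 33]  (≈ [0.0000, 33.0000])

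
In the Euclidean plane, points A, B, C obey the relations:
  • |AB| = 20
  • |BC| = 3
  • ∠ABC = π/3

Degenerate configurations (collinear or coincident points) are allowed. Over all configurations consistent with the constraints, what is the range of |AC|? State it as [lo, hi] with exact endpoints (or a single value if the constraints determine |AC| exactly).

|AC| = √(349)  (≈ 18.6815)

|AB| ∈ {20}
|BC| ∈ {3}
|AC| ∈ {√(349)}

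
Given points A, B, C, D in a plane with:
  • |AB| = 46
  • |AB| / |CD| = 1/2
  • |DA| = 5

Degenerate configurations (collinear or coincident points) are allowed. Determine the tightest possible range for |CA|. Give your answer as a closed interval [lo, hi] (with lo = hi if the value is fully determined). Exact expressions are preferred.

|CA| ∈ [87, 97]  (≈ [87.0000, 97.0000])

|AB| ∈ {46}
|AD| ∈ {5}
|CD| ∈ {92}
|BD| ∈ [41, 51]
|AC| ∈ [87, 97]
|BC| ∈ [41, 143]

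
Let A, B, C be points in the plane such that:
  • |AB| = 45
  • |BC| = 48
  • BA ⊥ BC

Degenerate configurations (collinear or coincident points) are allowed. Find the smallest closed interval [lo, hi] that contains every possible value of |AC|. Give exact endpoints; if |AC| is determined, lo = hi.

|AB| ∈ {45}
|BC| ∈ {48}
|AC| ∈ {3·√(481)}

|AC| = 3·√(481)  (≈ 65.7951)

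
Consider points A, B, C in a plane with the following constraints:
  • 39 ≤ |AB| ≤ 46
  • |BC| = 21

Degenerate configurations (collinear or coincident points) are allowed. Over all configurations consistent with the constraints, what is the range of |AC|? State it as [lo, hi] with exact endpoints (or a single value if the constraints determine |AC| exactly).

|AC| ∈ [18, 67]  (≈ [18.0000, 67.0000])

|AB| ∈ [39, 46]
|BC| ∈ {21}
|AC| ∈ [18, 67]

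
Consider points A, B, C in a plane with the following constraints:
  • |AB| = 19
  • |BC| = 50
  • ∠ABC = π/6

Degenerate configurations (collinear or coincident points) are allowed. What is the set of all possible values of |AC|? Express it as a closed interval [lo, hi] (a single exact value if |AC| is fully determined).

|AB| ∈ {19}
|BC| ∈ {50}
|AC| ∈ {√(2861 - 950·√(3))}

|AC| = √(2861 - 950·√(3))  (≈ 34.8648)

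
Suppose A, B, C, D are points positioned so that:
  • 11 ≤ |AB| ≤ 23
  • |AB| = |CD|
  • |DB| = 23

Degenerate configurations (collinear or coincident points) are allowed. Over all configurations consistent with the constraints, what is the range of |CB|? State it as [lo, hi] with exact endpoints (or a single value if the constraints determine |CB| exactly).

|CB| ∈ [0, 46]  (≈ [0.0000, 46.0000])

|AB| ∈ [11, 23]
|BD| ∈ {23}
|CD| ∈ [11, 23]
|AD| ∈ [0, 46]
|BC| ∈ [0, 46]
|AC| ∈ [0, 69]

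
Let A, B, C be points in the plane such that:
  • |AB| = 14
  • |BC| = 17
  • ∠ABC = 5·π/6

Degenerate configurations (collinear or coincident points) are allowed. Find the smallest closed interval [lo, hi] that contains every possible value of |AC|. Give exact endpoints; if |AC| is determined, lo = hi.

|AB| ∈ {14}
|BC| ∈ {17}
|AC| ∈ {√(238·√(3) + 485)}

|AC| = √(238·√(3) + 485)  (≈ 29.9538)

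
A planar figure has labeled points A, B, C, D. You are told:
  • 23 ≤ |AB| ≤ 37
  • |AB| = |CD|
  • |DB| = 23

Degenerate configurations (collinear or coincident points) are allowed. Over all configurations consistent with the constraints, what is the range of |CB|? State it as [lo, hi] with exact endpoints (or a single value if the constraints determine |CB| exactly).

|CB| ∈ [0, 60]  (≈ [0.0000, 60.0000])

|AB| ∈ [23, 37]
|BD| ∈ {23}
|CD| ∈ [23, 37]
|AD| ∈ [0, 60]
|BC| ∈ [0, 60]
|AC| ∈ [0, 97]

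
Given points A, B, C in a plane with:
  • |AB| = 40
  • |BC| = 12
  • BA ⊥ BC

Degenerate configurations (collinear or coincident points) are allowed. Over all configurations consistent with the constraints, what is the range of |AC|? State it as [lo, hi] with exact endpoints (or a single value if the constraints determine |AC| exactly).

|AC| = 4·√(109)  (≈ 41.7612)

|AB| ∈ {40}
|BC| ∈ {12}
|AC| ∈ {4·√(109)}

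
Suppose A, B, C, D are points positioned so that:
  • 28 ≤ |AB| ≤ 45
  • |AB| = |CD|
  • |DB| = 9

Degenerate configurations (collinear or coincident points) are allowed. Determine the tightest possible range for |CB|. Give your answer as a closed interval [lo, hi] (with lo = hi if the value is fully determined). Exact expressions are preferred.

|CB| ∈ [19, 54]  (≈ [19.0000, 54.0000])

|AB| ∈ [28, 45]
|BD| ∈ {9}
|CD| ∈ [28, 45]
|AD| ∈ [19, 54]
|BC| ∈ [19, 54]
|AC| ∈ [0, 99]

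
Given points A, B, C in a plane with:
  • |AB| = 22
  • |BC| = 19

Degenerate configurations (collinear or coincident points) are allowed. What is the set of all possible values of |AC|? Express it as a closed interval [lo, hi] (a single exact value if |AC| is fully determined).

|AC| ∈ [3, 41]  (≈ [3.0000, 41.0000])

|AB| ∈ {22}
|BC| ∈ {19}
|AC| ∈ [3, 41]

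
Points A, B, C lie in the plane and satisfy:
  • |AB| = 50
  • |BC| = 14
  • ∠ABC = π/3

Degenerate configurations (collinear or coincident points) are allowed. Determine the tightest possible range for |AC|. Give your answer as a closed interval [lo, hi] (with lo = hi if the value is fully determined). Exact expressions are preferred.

|AC| = 2·√(499)  (≈ 44.6766)

|AB| ∈ {50}
|BC| ∈ {14}
|AC| ∈ {2·√(499)}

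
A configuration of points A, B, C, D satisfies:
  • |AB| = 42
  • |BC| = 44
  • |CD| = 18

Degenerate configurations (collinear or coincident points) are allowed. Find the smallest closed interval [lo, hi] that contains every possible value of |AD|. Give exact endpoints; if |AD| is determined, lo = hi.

|AB| ∈ {42}
|BC| ∈ {44}
|CD| ∈ {18}
|AC| ∈ [2, 86]
|BD| ∈ [26, 62]
|AD| ∈ [0, 104]

|AD| ∈ [0, 104]  (≈ [0.0000, 104.0000])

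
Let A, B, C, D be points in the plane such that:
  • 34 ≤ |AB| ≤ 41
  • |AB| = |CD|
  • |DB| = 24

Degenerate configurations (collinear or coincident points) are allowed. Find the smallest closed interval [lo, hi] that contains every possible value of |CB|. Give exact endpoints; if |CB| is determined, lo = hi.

|CB| ∈ [10, 65]  (≈ [10.0000, 65.0000])

|AB| ∈ [34, 41]
|BD| ∈ {24}
|CD| ∈ [34, 41]
|AD| ∈ [10, 65]
|BC| ∈ [10, 65]
|AC| ∈ [0, 106]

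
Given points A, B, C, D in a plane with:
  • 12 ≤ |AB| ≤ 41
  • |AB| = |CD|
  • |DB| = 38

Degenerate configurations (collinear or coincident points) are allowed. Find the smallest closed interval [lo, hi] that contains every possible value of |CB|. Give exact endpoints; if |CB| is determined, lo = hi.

|CB| ∈ [0, 79]  (≈ [0.0000, 79.0000])

|AB| ∈ [12, 41]
|BD| ∈ {38}
|CD| ∈ [12, 41]
|AD| ∈ [0, 79]
|BC| ∈ [0, 79]
|AC| ∈ [0, 120]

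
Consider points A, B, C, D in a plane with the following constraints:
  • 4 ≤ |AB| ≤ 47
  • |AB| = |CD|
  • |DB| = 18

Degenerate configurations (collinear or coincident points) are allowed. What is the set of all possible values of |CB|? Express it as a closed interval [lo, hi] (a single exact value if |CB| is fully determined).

|CB| ∈ [0, 65]  (≈ [0.0000, 65.0000])

|AB| ∈ [4, 47]
|BD| ∈ {18}
|CD| ∈ [4, 47]
|AD| ∈ [0, 65]
|BC| ∈ [0, 65]
|AC| ∈ [0, 112]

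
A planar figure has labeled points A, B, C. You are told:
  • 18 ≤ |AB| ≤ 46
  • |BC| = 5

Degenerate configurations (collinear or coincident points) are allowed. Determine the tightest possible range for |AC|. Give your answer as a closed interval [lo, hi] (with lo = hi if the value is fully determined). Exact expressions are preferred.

|AC| ∈ [13, 51]  (≈ [13.0000, 51.0000])

|AB| ∈ [18, 46]
|BC| ∈ {5}
|AC| ∈ [13, 51]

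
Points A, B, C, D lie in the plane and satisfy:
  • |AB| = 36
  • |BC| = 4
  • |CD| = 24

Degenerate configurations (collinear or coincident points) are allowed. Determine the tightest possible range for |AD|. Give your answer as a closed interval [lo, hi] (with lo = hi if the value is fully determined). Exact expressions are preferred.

|AB| ∈ {36}
|BC| ∈ {4}
|CD| ∈ {24}
|AC| ∈ [32, 40]
|BD| ∈ [20, 28]
|AD| ∈ [8, 64]

|AD| ∈ [8, 64]  (≈ [8.0000, 64.0000])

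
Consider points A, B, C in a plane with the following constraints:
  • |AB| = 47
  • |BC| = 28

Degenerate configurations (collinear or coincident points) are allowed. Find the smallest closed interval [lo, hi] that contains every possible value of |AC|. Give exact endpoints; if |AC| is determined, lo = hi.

|AC| ∈ [19, 75]  (≈ [19.0000, 75.0000])

|AB| ∈ {47}
|BC| ∈ {28}
|AC| ∈ [19, 75]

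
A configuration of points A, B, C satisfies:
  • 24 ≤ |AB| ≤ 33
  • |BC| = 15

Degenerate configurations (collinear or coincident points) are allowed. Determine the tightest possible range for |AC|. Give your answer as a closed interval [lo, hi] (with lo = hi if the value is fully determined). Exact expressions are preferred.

|AC| ∈ [9, 48]  (≈ [9.0000, 48.0000])

|AB| ∈ [24, 33]
|BC| ∈ {15}
|AC| ∈ [9, 48]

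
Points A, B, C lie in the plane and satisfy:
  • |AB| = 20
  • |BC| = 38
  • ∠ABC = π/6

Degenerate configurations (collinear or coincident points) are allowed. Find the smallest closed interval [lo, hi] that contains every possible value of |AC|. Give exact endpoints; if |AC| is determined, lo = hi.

|AC| = 2·√(461 - 190·√(3))  (≈ 22.9704)

|AB| ∈ {20}
|BC| ∈ {38}
|AC| ∈ {2·√(461 - 190·√(3))}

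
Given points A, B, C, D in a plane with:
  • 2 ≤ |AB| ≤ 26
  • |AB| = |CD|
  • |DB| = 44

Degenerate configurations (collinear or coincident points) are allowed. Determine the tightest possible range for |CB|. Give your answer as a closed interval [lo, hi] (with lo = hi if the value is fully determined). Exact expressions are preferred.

|CB| ∈ [18, 70]  (≈ [18.0000, 70.0000])

|AB| ∈ [2, 26]
|BD| ∈ {44}
|CD| ∈ [2, 26]
|AD| ∈ [18, 70]
|BC| ∈ [18, 70]
|AC| ∈ [0, 96]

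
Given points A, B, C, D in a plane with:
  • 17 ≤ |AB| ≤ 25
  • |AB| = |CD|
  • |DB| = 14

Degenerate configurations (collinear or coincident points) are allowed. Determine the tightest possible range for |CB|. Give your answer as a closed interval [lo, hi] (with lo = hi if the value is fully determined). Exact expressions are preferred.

|AB| ∈ [17, 25]
|BD| ∈ {14}
|CD| ∈ [17, 25]
|AD| ∈ [3, 39]
|BC| ∈ [3, 39]
|AC| ∈ [0, 64]

|CB| ∈ [3, 39]  (≈ [3.0000, 39.0000])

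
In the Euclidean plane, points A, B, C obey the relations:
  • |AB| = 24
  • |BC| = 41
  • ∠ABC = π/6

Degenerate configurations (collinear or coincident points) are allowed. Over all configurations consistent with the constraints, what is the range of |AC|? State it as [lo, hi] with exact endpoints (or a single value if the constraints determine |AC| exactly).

|AB| ∈ {24}
|BC| ∈ {41}
|AC| ∈ {√(2257 - 984·√(3))}

|AC| = √(2257 - 984·√(3))  (≈ 23.5088)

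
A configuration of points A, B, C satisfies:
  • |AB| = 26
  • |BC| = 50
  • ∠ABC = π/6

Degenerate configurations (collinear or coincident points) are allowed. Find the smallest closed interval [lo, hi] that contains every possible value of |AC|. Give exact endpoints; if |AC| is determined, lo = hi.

|AC| = 2·√(794 - 325·√(3))  (≈ 30.4029)

|AB| ∈ {26}
|BC| ∈ {50}
|AC| ∈ {2·√(794 - 325·√(3))}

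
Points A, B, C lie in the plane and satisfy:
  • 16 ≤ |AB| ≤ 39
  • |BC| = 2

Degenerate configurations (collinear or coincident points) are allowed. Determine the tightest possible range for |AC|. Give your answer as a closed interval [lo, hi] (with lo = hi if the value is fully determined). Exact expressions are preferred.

|AC| ∈ [14, 41]  (≈ [14.0000, 41.0000])

|AB| ∈ [16, 39]
|BC| ∈ {2}
|AC| ∈ [14, 41]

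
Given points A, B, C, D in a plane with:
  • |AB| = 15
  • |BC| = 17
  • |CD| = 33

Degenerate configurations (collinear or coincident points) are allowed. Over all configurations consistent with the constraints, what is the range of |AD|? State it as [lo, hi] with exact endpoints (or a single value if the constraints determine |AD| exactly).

|AD| ∈ [1, 65]  (≈ [1.0000, 65.0000])

|AB| ∈ {15}
|BC| ∈ {17}
|CD| ∈ {33}
|AC| ∈ [2, 32]
|BD| ∈ [16, 50]
|AD| ∈ [1, 65]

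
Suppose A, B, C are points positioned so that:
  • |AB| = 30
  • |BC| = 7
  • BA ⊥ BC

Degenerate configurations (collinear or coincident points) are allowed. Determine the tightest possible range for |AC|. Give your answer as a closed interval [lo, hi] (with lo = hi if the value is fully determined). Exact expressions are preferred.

|AC| = √(949)  (≈ 30.8058)

|AB| ∈ {30}
|BC| ∈ {7}
|AC| ∈ {√(949)}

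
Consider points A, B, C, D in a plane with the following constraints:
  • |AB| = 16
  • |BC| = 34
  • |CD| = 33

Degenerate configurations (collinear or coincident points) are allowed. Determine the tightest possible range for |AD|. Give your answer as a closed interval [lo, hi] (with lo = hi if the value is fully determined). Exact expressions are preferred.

|AB| ∈ {16}
|BC| ∈ {34}
|CD| ∈ {33}
|AC| ∈ [18, 50]
|BD| ∈ [1, 67]
|AD| ∈ [0, 83]

|AD| ∈ [0, 83]  (≈ [0.0000, 83.0000])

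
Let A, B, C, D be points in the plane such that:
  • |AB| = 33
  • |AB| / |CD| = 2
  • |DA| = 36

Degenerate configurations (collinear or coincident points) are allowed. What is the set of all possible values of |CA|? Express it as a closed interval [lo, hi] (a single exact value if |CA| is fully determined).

|CA| ∈ [39/2, 105/2]  (≈ [19.5000, 52.5000])

|AB| ∈ {33}
|AD| ∈ {36}
|CD| ∈ {33/2}
|BD| ∈ [3, 69]
|AC| ∈ [39/2, 105/2]
|BC| ∈ [0, 171/2]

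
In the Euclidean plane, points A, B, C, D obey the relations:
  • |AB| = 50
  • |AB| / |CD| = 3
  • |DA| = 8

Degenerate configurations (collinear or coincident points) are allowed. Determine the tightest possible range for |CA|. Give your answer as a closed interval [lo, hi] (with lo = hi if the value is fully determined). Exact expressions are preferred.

|CA| ∈ [26/3, 74/3]  (≈ [8.6667, 24.6667])

|AB| ∈ {50}
|AD| ∈ {8}
|CD| ∈ {50/3}
|BD| ∈ [42, 58]
|AC| ∈ [26/3, 74/3]
|BC| ∈ [76/3, 224/3]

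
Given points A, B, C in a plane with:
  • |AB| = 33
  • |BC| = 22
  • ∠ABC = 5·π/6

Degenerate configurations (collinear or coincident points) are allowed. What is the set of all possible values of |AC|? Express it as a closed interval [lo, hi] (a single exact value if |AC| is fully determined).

|AB| ∈ {33}
|BC| ∈ {22}
|AC| ∈ {11·√(6·√(3) + 13)}

|AC| = 11·√(6·√(3) + 13)  (≈ 53.2022)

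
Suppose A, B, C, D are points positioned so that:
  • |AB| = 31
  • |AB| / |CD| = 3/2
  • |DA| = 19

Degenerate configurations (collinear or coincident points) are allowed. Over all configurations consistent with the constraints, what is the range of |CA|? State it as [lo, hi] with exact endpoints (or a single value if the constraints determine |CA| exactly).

|AB| ∈ {31}
|AD| ∈ {19}
|CD| ∈ {62/3}
|BD| ∈ [12, 50]
|AC| ∈ [5/3, 119/3]
|BC| ∈ [0, 212/3]

|CA| ∈ [5/3, 119/3]  (≈ [1.6667, 39.6667])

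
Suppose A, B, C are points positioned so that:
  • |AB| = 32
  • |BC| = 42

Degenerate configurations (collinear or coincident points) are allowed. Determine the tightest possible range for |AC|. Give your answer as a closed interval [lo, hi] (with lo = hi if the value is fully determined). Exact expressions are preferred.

|AC| ∈ [10, 74]  (≈ [10.0000, 74.0000])

|AB| ∈ {32}
|BC| ∈ {42}
|AC| ∈ [10, 74]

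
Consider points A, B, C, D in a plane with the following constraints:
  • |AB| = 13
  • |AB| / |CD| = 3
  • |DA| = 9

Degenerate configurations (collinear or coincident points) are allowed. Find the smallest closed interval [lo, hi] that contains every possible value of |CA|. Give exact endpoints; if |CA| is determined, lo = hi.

|AB| ∈ {13}
|AD| ∈ {9}
|CD| ∈ {13/3}
|BD| ∈ [4, 22]
|AC| ∈ [14/3, 40/3]
|BC| ∈ [0, 79/3]

|CA| ∈ [14/3, 40/3]  (≈ [4.6667, 13.3333])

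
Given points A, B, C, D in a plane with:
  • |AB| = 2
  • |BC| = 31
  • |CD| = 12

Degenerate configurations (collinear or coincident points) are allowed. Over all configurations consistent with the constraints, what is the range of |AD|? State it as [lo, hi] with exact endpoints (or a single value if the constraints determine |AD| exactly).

|AB| ∈ {2}
|BC| ∈ {31}
|CD| ∈ {12}
|AC| ∈ [29, 33]
|BD| ∈ [19, 43]
|AD| ∈ [17, 45]

|AD| ∈ [17, 45]  (≈ [17.0000, 45.0000])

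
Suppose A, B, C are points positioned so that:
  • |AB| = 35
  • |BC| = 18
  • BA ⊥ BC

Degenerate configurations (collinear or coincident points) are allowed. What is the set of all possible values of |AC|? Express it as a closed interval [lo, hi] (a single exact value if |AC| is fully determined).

|AB| ∈ {35}
|BC| ∈ {18}
|AC| ∈ {√(1549)}

|AC| = √(1549)  (≈ 39.3573)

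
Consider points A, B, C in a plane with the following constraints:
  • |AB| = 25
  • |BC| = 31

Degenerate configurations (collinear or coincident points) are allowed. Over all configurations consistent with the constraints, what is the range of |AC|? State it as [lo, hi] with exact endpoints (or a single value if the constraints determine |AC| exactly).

|AC| ∈ [6, 56]  (≈ [6.0000, 56.0000])

|AB| ∈ {25}
|BC| ∈ {31}
|AC| ∈ [6, 56]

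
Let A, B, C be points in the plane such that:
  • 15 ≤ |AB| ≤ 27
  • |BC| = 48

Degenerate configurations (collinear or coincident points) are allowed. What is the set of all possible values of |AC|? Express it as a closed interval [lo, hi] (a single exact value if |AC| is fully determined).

|AC| ∈ [21, 75]  (≈ [21.0000, 75.0000])

|AB| ∈ [15, 27]
|BC| ∈ {48}
|AC| ∈ [21, 75]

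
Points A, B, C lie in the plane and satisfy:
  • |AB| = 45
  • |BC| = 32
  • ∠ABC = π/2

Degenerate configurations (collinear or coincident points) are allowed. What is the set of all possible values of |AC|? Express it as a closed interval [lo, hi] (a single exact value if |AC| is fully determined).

|AB| ∈ {45}
|BC| ∈ {32}
|AC| ∈ {√(3049)}

|AC| = √(3049)  (≈ 55.2178)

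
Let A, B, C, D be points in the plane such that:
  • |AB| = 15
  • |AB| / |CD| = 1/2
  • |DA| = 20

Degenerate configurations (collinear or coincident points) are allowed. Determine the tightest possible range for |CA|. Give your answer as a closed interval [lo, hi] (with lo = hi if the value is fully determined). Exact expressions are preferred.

|CA| ∈ [10, 50]  (≈ [10.0000, 50.0000])

|AB| ∈ {15}
|AD| ∈ {20}
|CD| ∈ {30}
|BD| ∈ [5, 35]
|AC| ∈ [10, 50]
|BC| ∈ [0, 65]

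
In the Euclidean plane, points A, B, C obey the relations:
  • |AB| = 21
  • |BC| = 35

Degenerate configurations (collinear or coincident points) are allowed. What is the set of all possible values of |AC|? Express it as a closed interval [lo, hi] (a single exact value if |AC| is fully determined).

|AB| ∈ {21}
|BC| ∈ {35}
|AC| ∈ [14, 56]

|AC| ∈ [14, 56]  (≈ [14.0000, 56.0000])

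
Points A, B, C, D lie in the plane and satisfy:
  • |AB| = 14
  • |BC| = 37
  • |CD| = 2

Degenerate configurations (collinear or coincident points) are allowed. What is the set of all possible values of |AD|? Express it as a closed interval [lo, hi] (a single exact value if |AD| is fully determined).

|AD| ∈ [21, 53]  (≈ [21.0000, 53.0000])

|AB| ∈ {14}
|BC| ∈ {37}
|CD| ∈ {2}
|AC| ∈ [23, 51]
|BD| ∈ [35, 39]
|AD| ∈ [21, 53]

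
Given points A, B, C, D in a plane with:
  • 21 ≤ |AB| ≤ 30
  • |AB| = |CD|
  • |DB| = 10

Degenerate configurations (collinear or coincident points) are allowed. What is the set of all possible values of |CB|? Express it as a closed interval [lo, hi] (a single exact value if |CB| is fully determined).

|CB| ∈ [11, 40]  (≈ [11.0000, 40.0000])

|AB| ∈ [21, 30]
|BD| ∈ {10}
|CD| ∈ [21, 30]
|AD| ∈ [11, 40]
|BC| ∈ [11, 40]
|AC| ∈ [0, 70]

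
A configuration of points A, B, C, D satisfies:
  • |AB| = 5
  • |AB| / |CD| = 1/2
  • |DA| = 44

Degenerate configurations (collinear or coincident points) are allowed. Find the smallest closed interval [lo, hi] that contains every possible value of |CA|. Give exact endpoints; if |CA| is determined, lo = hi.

|AB| ∈ {5}
|AD| ∈ {44}
|CD| ∈ {10}
|BD| ∈ [39, 49]
|AC| ∈ [34, 54]
|BC| ∈ [29, 59]

|CA| ∈ [34, 54]  (≈ [34.0000, 54.0000])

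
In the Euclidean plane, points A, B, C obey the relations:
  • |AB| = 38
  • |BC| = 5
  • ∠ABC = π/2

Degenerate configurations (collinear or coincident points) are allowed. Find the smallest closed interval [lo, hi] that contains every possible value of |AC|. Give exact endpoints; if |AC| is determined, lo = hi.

|AC| = √(1469)  (≈ 38.3275)

|AB| ∈ {38}
|BC| ∈ {5}
|AC| ∈ {√(1469)}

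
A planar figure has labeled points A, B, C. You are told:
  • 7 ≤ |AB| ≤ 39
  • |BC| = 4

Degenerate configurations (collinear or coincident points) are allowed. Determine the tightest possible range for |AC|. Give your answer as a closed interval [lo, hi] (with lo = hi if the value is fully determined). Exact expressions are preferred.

|AC| ∈ [3, 43]  (≈ [3.0000, 43.0000])

|AB| ∈ [7, 39]
|BC| ∈ {4}
|AC| ∈ [3, 43]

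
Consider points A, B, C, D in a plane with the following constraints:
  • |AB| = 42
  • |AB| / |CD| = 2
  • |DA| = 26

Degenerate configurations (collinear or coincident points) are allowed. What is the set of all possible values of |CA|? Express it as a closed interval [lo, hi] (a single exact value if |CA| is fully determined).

|AB| ∈ {42}
|AD| ∈ {26}
|CD| ∈ {21}
|BD| ∈ [16, 68]
|AC| ∈ [5, 47]
|BC| ∈ [0, 89]

|CA| ∈ [5, 47]  (≈ [5.0000, 47.0000])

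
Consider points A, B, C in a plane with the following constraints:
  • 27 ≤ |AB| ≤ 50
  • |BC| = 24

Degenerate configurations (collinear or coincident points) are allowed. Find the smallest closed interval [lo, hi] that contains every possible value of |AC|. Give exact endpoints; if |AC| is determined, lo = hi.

|AB| ∈ [27, 50]
|BC| ∈ {24}
|AC| ∈ [3, 74]

|AC| ∈ [3, 74]  (≈ [3.0000, 74.0000])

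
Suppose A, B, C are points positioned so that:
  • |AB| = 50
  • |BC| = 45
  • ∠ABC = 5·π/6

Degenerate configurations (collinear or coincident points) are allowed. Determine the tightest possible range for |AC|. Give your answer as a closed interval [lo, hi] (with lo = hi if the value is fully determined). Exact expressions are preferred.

|AB| ∈ {50}
|BC| ∈ {45}
|AC| ∈ {5·√(90·√(3) + 181)}

|AC| = 5·√(90·√(3) + 181)  (≈ 91.7721)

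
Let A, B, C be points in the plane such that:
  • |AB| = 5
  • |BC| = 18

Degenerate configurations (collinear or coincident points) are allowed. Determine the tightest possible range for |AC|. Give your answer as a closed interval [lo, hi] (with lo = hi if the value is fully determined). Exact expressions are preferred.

|AC| ∈ [13, 23]  (≈ [13.0000, 23.0000])

|AB| ∈ {5}
|BC| ∈ {18}
|AC| ∈ [13, 23]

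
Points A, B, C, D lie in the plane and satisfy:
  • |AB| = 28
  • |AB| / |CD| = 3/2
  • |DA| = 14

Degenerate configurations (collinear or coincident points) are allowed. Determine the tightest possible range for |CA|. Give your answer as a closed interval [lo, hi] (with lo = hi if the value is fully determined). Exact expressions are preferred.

|AB| ∈ {28}
|AD| ∈ {14}
|CD| ∈ {56/3}
|BD| ∈ [14, 42]
|AC| ∈ [14/3, 98/3]
|BC| ∈ [0, 182/3]

|CA| ∈ [14/3, 98/3]  (≈ [4.6667, 32.6667])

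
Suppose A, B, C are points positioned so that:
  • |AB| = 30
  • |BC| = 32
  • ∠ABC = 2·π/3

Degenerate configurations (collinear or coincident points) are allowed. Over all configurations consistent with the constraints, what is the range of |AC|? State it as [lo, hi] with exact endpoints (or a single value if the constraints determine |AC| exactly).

|AC| = 2·√(721)  (≈ 53.7029)

|AB| ∈ {30}
|BC| ∈ {32}
|AC| ∈ {2·√(721)}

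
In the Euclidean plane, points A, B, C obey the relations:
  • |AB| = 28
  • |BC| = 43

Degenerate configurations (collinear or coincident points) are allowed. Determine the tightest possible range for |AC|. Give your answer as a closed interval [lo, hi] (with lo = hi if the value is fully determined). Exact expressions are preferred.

|AB| ∈ {28}
|BC| ∈ {43}
|AC| ∈ [15, 71]

|AC| ∈ [15, 71]  (≈ [15.0000, 71.0000])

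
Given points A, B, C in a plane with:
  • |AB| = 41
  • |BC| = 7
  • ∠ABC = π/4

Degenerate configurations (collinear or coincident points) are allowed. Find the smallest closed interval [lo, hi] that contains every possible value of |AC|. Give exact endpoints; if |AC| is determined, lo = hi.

|AC| = √(1730 - 287·√(2))  (≈ 36.3885)

|AB| ∈ {41}
|BC| ∈ {7}
|AC| ∈ {√(1730 - 287·√(2))}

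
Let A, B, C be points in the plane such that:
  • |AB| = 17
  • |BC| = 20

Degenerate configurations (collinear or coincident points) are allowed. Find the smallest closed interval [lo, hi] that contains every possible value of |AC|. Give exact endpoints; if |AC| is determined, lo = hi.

|AB| ∈ {17}
|BC| ∈ {20}
|AC| ∈ [3, 37]

|AC| ∈ [3, 37]  (≈ [3.0000, 37.0000])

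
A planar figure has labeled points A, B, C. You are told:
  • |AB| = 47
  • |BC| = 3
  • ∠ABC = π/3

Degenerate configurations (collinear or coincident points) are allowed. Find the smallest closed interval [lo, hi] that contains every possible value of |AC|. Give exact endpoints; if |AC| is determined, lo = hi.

|AC| = √(2077)  (≈ 45.5741)

|AB| ∈ {47}
|BC| ∈ {3}
|AC| ∈ {√(2077)}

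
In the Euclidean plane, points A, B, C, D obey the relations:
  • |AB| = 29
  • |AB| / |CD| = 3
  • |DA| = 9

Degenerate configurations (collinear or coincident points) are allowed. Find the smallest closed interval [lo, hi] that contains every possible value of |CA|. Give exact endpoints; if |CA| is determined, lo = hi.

|CA| ∈ [2/3, 56/3]  (≈ [0.6667, 18.6667])

|AB| ∈ {29}
|AD| ∈ {9}
|CD| ∈ {29/3}
|BD| ∈ [20, 38]
|AC| ∈ [2/3, 56/3]
|BC| ∈ [31/3, 143/3]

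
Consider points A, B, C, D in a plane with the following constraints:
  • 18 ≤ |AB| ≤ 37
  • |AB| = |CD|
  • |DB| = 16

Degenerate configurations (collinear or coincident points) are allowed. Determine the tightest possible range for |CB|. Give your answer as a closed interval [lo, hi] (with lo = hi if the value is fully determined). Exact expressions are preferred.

|AB| ∈ [18, 37]
|BD| ∈ {16}
|CD| ∈ [18, 37]
|AD| ∈ [2, 53]
|BC| ∈ [2, 53]
|AC| ∈ [0, 90]

|CB| ∈ [2, 53]  (≈ [2.0000, 53.0000])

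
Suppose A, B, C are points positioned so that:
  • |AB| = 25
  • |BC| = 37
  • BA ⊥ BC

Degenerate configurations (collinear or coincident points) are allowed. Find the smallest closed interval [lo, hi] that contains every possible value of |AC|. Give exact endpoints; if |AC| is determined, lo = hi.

|AB| ∈ {25}
|BC| ∈ {37}
|AC| ∈ {√(1994)}

|AC| = √(1994)  (≈ 44.6542)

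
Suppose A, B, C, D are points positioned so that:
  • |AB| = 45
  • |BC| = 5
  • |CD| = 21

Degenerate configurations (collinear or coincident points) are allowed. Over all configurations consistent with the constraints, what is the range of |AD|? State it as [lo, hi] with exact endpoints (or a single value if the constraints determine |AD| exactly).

|AD| ∈ [19, 71]  (≈ [19.0000, 71.0000])

|AB| ∈ {45}
|BC| ∈ {5}
|CD| ∈ {21}
|AC| ∈ [40, 50]
|BD| ∈ [16, 26]
|AD| ∈ [19, 71]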